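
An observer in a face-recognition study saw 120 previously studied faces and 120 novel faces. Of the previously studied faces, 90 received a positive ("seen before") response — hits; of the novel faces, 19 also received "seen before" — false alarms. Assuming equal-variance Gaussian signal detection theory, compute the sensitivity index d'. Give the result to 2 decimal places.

H = 90/120 = 0.7500
FA = 19/120 = 0.1583
Φ⁻¹(0.7500) = 0.674, Φ⁻¹(0.1583) = -1.001
d' = z(H) − z(FA) = 0.674 − (-1.001) = 1.675

d' = 1.68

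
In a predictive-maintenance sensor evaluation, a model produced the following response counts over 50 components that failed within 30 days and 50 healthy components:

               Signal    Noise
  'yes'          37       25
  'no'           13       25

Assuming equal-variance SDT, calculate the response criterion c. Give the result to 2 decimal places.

c = -0.32

H = 37/50 = 0.7400
FA = 25/50 = 0.5000
Φ⁻¹(H) = 0.643
Φ⁻¹(FA) = 0.000
c = −½·[z(H) + z(FA)] = −0.5 × (0.643 + 0.000) = -0.3215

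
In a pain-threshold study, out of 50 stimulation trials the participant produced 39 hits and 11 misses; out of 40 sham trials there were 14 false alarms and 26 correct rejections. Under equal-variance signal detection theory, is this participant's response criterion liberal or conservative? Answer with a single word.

liberal

z(H) = 0.772, z(FA) = -0.385
c = −½·(z(H) + z(FA)) = -0.1935
c < 0 → liberal criterion (biased toward responding “yes”).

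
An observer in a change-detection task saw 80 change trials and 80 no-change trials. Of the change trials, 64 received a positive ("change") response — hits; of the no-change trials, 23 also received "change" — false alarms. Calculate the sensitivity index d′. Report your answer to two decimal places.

d′ = 1.40

H = 64/80 = 0.8000
FA = 23/80 = 0.2875
z(0.8000) = 0.8416, z(0.2875) = -0.5607
d' = z(H) − z(FA) = 0.8416 − (-0.5607) = 1.4023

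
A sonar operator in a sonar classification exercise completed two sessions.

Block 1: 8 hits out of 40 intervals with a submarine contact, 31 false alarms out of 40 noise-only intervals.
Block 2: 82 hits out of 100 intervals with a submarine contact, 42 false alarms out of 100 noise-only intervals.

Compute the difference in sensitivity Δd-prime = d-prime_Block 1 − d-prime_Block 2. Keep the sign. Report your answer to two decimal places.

Block 1: z(0.2000) = -0.842, z(0.7750) = 0.755, d' = -1.597
Block 2: z(0.8200) = 0.915, z(0.4200) = -0.202, d' = 1.117
Δd' = d'_Block 1 − d'_Block 2 = -1.597 − 1.117 = -2.714
Block 2 has the higher sensitivity.

Δd-prime = -2.71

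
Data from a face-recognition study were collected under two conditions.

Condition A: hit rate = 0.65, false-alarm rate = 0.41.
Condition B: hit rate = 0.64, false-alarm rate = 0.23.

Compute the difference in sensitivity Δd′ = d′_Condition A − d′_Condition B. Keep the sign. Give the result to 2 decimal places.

Condition A: z(0.65) = 0.385, z(0.41) = -0.228, d' = 0.613
Condition B: z(0.64) = 0.358, z(0.23) = -0.739, d' = 1.097
Δd' = d'_Condition A − d'_Condition B = 0.613 − 1.097 = -0.484
Condition B has the higher sensitivity.

Δd′ = -0.48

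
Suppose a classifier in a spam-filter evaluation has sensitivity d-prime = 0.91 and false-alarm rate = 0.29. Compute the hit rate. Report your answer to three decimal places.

z(false-alarm rate) = z(0.29) = -0.5534
z(H) = z(FA) + d' = -0.5534 + 0.91 = 0.3566
hit rate = Φ(0.3566) = 0.6393

hit rate = 0.639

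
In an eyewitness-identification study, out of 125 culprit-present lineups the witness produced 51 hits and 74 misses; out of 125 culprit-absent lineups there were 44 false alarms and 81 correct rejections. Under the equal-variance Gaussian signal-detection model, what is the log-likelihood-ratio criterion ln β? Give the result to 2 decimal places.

ln β = 0.05

H = 51/125 = 0.4080
FA = 44/125 = 0.3520
Φ⁻¹(H) = -0.233
Φ⁻¹(FA) = -0.380
ln β = −½·[z(H)² − z(FA)²] = −0.5 × (0.054 − 0.144) = 0.045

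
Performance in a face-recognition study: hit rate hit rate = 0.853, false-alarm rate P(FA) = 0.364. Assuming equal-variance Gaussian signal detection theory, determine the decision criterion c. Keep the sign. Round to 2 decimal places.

c = -0.35

z(H) = z(0.853) = 1.049
z(FA) = z(0.364) = -0.348
c = −½·[z(H) + z(FA)] = −0.5 × (1.049 + (-0.348)) = -0.3505
c < 0: the observer has a liberal response bias.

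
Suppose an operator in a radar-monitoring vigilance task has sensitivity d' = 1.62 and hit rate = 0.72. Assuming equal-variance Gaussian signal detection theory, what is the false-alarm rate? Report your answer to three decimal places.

false-alarm rate = 0.150

z(hit rate) = z(0.72) = 0.5828
z(FA) = z(H) − d' = 0.5828 − 1.62 = -1.0372
false-alarm rate = Φ(-1.0372) = 0.1498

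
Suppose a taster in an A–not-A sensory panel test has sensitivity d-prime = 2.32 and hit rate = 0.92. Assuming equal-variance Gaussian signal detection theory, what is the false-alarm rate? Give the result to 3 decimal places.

false-alarm rate = 0.180

z(hit rate) = z(0.92) = 1.4051
z(FA) = z(H) − d' = 1.4051 − 2.32 = -0.9149
false-alarm rate = Φ(-0.9149) = 0.1801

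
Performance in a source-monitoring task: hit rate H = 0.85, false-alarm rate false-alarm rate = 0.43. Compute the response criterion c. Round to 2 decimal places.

z(H) = z(0.85) = 1.036
z(FA) = z(0.43) = -0.176
c = −½·[z(H) + z(FA)] = −0.5 × (1.036 + (-0.176)) = -0.430

c = -0.43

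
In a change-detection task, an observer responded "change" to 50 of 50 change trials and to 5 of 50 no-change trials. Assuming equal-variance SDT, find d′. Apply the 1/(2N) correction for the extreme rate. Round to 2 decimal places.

d′ = 3.61

The hit rate is 50/50 = 1, so apply the 1/(2N) correction: H → 1 − 1/(2·50) = 0.99000.
z(H) = z(0.99000) = 2.326
z(FA) = z(0.10000) = -1.282
d' = 2.326 − (-1.282) = 3.608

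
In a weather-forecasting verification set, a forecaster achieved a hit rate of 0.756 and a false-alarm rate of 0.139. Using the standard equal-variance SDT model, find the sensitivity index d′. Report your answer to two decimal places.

Φ⁻¹(0.756) = 0.6935, Φ⁻¹(0.139) = -1.0848
d' = z(H) − z(FA) = 0.6935 − (-1.0848) = 1.7783

d′ = 1.78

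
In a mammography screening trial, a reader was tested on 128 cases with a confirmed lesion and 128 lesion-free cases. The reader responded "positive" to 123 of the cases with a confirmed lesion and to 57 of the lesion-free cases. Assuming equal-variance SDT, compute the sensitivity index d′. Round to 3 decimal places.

d′ = 1.899

H = 123/128 = 0.9609
FA = 57/128 = 0.4453
z(0.9609) = 1.7612, z(0.4453) = -0.1375
d' = z(H) − z(FA) = 1.7612 − (-0.1375) = 1.8987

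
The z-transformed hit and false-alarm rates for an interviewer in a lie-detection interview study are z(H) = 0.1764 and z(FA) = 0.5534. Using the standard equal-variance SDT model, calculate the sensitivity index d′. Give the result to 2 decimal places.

d′ = -0.38

d' = z(H) − z(FA) = 0.1764 − 0.5534 = -0.3770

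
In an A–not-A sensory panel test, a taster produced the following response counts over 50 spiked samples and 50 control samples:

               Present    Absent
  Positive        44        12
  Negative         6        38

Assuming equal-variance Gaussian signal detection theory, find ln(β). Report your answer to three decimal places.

H = 44/50 = 0.8800
FA = 12/50 = 0.2400
z(H) = z(0.8800) = 1.1750
z(FA) = z(0.2400) = -0.7063
ln β = −½·[z(H)² − z(FA)²] = −0.5 × (1.3806 − 0.4989) = -0.44085

ln β = -0.441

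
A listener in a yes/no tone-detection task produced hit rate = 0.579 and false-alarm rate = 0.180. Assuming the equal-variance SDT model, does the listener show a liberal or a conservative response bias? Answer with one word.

z(H) = 0.199, z(FA) = -0.915
c = −½·(z(H) + z(FA)) = 0.358
c > 0 → conservative criterion (biased toward responding “no”).

conservative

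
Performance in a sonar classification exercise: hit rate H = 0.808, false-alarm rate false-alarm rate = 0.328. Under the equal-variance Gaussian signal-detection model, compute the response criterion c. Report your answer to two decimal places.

c = -0.21

z(0.808) = 0.8705, z(0.328) = -0.4454
c = −½·[z(H) + z(FA)] = −0.5 × (0.8705 + (-0.4454)) = -0.21255
c < 0: the sonar operator has a liberal response bias.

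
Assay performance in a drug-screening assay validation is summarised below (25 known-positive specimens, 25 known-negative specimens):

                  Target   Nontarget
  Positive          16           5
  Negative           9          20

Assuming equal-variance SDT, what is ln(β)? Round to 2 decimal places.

ln β = 0.29

H = 16/25 = 0.6400
FA = 5/25 = 0.2000
z(H) = z(0.6400) = 0.358
z(FA) = z(0.2000) = -0.842
ln β = −½·[z(H)² − z(FA)²] = −0.5 × (0.128 − 0.709) = 0.2905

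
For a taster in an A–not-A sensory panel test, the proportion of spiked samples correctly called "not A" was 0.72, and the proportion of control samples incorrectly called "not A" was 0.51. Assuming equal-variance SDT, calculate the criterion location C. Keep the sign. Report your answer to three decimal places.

C = -0.304

z(H) = 0.5828
z(FA) = 0.0251
c = −½·[z(H) + z(FA)] = −0.5 × (0.5828 + 0.0251) = -0.30395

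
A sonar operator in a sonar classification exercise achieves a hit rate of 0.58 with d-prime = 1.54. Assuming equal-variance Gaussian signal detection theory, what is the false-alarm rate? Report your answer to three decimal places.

z(hit rate) = z(0.58) = 0.2019
z(FA) = z(H) − d' = 0.2019 − 1.54 = -1.3381
false-alarm rate = Φ(-1.3381) = 0.0904

false-alarm rate = 0.090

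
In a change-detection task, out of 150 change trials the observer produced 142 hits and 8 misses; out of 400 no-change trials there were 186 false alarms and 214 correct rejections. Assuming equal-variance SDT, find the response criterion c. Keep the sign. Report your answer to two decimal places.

H = 142/150 = 0.9467
FA = 186/400 = 0.4650
z(H) = z(0.9467) = 1.614
z(FA) = z(0.4650) = -0.088
c = −½·[z(H) + z(FA)] = −0.5 × (1.614 + (-0.088)) = -0.763
c < 0: the observer has a liberal response bias.

c = -0.76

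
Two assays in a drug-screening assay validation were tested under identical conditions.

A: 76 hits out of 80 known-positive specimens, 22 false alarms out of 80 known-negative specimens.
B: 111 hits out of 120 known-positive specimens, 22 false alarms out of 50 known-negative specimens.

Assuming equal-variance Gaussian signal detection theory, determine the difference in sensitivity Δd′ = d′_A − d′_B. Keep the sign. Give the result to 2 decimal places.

A: z(0.9500) = 1.645, z(0.2750) = -0.598, d' = 2.243
B: z(0.9250) = 1.440, z(0.4400) = -0.151, d' = 1.591
Δd' = d'_A − d'_B = 2.243 − 1.591 = 0.652
A has the higher sensitivity.

Δd′ = 0.65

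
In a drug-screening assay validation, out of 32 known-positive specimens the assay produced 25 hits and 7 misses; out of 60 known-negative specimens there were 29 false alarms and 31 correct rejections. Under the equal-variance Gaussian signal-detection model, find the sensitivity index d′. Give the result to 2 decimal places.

d′ = 0.82

H = 25/32 = 0.7812
FA = 29/60 = 0.4833
z(H) = 0.7763
z(FA) = -0.0419
d' = z(H) − z(FA) = 0.7763 − (-0.0419) = 0.8182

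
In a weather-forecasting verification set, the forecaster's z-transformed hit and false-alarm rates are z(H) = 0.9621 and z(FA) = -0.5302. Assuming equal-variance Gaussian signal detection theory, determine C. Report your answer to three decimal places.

c = −½·[z(H) + z(FA)] = −½·(0.9621 + (-0.5302)) = -0.21595
c < 0: the forecaster has a liberal response bias.

C = -0.216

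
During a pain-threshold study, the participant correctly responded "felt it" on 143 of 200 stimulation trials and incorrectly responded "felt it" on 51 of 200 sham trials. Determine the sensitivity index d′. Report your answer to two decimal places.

H = 143/200 = 0.7150
FA = 51/200 = 0.2550
z(H) = 0.5681
z(FA) = -0.6588
d' = z(H) − z(FA) = 0.5681 − (-0.6588) = 1.2269

d′ = 1.23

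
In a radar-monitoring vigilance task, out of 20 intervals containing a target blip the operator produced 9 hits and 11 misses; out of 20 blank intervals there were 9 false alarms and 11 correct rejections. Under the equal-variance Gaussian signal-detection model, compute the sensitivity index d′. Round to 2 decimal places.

d′ = 0.00

H = 9/20 = 0.4500
FA = 9/20 = 0.4500
z(H) = z(0.4500) = -0.126
z(FA) = z(0.4500) = -0.126
d' = z(H) − z(FA) = -0.126 − (-0.126) = 0.000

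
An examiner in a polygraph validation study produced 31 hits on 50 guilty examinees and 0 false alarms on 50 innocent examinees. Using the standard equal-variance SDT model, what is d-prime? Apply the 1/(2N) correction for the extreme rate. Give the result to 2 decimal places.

d-prime = 2.63

The false-alarm rate is 0/50 = 0, so apply the 1/(2N) correction: FA → 1/(2·50) = 0.01000.
z(H) = z(0.62000) = 0.305
z(FA) = z(0.01000) = -2.326
d' = 0.305 − (-2.326) = 2.631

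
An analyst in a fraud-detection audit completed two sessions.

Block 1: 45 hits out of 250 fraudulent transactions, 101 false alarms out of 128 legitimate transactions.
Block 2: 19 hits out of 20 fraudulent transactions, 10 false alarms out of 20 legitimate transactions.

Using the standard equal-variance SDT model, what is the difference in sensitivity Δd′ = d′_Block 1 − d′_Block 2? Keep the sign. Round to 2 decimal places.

Block 1: z(0.1800) = -0.915, z(0.7891) = 0.803, d' = -1.718
Block 2: z(0.9500) = 1.645, z(0.5000) = 0.000, d' = 1.645
Δd' = d'_Block 1 − d'_Block 2 = -1.718 − 1.645 = -3.363
Block 2 has the higher sensitivity.

Δd′ = -3.36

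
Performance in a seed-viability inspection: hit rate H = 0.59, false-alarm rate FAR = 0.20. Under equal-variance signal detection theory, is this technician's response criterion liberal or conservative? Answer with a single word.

z(H) = 0.228, z(FA) = -0.842
c = −½·(z(H) + z(FA)) = 0.307
c > 0 → conservative criterion (biased toward responding “no”).

conservative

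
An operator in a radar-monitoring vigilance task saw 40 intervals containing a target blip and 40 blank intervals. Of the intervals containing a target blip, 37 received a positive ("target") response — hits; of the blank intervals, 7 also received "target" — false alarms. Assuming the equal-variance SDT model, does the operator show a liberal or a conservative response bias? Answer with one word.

z(H) = 1.440, z(FA) = -0.935
c = −½·(z(H) + z(FA)) = -0.2525
c < 0 → liberal criterion (biased toward responding “yes”).

liberal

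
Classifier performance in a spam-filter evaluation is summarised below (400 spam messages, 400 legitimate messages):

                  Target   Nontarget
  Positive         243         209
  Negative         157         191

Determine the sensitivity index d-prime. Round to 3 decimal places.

H = 243/400 = 0.6075
FA = 209/400 = 0.5225
z(0.6075) = 0.2728, z(0.5225) = 0.0564
d' = z(H) − z(FA) = 0.2728 − 0.0564 = 0.2164

d-prime = 0.216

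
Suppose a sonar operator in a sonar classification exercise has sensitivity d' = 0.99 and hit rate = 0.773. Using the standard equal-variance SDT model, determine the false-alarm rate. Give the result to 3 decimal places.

z(hit rate) = z(0.773) = 0.7488
z(FA) = z(H) − d' = 0.7488 − 0.99 = -0.2412
false-alarm rate = Φ(-0.2412) = 0.4047

false-alarm rate = 0.405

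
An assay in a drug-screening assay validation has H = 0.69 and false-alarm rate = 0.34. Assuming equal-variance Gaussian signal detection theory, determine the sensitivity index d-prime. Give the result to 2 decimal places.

Φ⁻¹(0.69) = 0.4959, Φ⁻¹(0.34) = -0.4125
d' = z(H) − z(FA) = 0.4959 − (-0.4125) = 0.9084

d-prime = 0.91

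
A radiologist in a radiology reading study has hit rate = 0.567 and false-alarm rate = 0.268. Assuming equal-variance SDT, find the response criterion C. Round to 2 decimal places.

C = 0.23

z(H) = z(0.567) = 0.1687
z(FA) = z(0.268) = -0.6189
c = −½·[z(H) + z(FA)] = −0.5 × (0.1687 + (-0.6189)) = 0.2251
c > 0: the radiologist has a conservative response bias.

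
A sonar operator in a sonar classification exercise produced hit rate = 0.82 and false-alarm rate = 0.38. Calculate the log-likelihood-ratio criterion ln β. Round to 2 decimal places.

Φ⁻¹(H) = Φ⁻¹(0.82) = 0.915
Φ⁻¹(FA) = Φ⁻¹(0.38) = -0.305
ln β = −½·[z(H)² − z(FA)²] = −0.5 × (0.837 − 0.093) = -0.372

ln β = -0.37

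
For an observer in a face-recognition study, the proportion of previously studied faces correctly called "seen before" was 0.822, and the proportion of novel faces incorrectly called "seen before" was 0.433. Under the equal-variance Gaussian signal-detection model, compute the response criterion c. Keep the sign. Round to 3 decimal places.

c = -0.377

z(H) = z(0.822) = 0.9230
z(FA) = z(0.433) = -0.1687
c = −½·[z(H) + z(FA)] = −0.5 × (0.9230 + (-0.1687)) = -0.37715
c < 0: the observer has a liberal response bias.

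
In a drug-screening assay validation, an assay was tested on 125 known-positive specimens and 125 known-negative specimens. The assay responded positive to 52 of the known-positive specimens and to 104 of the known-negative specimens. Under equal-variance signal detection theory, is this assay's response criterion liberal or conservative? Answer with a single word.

liberal

z(H) = -0.212, z(FA) = 0.962
c = −½·(z(H) + z(FA)) = -0.375
c < 0 → liberal criterion (biased toward responding “yes”).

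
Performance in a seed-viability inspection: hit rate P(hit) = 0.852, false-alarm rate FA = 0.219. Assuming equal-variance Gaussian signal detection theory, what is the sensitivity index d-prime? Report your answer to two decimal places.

Φ⁻¹(H) = Φ⁻¹(0.852) = 1.045
Φ⁻¹(FA) = Φ⁻¹(0.219) = -0.776
d' = z(H) − z(FA) = 1.045 − (-0.776) = 1.821

d-prime = 1.82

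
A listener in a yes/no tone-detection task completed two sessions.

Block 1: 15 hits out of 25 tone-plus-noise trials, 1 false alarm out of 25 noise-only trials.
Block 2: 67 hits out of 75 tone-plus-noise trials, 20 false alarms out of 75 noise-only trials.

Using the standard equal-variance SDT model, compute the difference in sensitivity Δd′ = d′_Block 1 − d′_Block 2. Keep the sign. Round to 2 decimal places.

Δd′ = 0.14

Block 1: z(0.6000) = 0.253, z(0.0400) = -1.751, d' = 2.004
Block 2: z(0.8933) = 1.244, z(0.2667) = -0.623, d' = 1.867
Δd' = d'_Block 1 − d'_Block 2 = 2.004 − 1.867 = 0.137
Block 1 has the higher sensitivity.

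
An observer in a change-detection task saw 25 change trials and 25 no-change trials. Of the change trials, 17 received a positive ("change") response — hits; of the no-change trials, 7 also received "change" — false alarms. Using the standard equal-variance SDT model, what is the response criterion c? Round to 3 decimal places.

c = 0.058

H = 17/25 = 0.6800
FA = 7/25 = 0.2800
z(H) = z(0.6800) = 0.4677
z(FA) = z(0.2800) = -0.5828
c = −½·[z(H) + z(FA)] = −0.5 × (0.4677 + (-0.5828)) = 0.05755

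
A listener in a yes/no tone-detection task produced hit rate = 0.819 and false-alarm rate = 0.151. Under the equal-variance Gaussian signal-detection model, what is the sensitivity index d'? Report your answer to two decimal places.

Φ⁻¹(0.819) = 0.9116, Φ⁻¹(0.151) = -1.0322
d' = z(H) − z(FA) = 0.9116 − (-1.0322) = 1.9438

d' = 1.94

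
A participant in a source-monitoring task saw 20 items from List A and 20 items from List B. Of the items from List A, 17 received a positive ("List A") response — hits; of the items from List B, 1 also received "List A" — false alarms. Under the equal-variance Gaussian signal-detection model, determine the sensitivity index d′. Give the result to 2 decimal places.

d′ = 2.68

H = 17/20 = 0.8500
FA = 1/20 = 0.0500
Φ⁻¹(H) = Φ⁻¹(0.8500) = 1.036
Φ⁻¹(FA) = Φ⁻¹(0.0500) = -1.645
d' = z(H) − z(FA) = 1.036 − (-1.645) = 2.681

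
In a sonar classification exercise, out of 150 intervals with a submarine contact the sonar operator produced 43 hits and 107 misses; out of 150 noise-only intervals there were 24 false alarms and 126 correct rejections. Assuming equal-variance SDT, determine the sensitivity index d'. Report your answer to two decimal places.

H = 43/150 = 0.2867
FA = 24/150 = 0.1600
z(H) = -0.563
z(FA) = -0.994
d' = z(H) − z(FA) = -0.563 − (-0.994) = 0.431

d' = 0.43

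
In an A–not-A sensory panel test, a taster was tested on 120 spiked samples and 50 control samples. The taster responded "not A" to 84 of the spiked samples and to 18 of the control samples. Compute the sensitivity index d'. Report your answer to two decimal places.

H = 84/120 = 0.7000
FA = 18/50 = 0.3600
Φ⁻¹(H) = Φ⁻¹(0.7000) = 0.5244
Φ⁻¹(FA) = Φ⁻¹(0.3600) = -0.3585
d' = z(H) − z(FA) = 0.5244 − (-0.3585) = 0.8829

d' = 0.88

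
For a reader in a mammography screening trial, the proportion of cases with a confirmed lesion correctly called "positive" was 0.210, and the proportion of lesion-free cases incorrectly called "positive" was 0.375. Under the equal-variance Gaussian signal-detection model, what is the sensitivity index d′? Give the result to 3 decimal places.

Φ⁻¹(H) = -0.8064
Φ⁻¹(FA) = -0.3186
d' = z(H) − z(FA) = -0.8064 − (-0.3186) = -0.4878

d′ = -0.488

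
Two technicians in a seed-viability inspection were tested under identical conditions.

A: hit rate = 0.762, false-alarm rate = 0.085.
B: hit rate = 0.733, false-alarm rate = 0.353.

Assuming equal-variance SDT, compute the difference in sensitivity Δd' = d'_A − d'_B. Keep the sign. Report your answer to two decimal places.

A: z(0.762) = 0.713, z(0.085) = -1.372, d' = 2.085
B: z(0.733) = 0.622, z(0.353) = -0.377, d' = 0.999
Δd' = d'_A − d'_B = 2.085 − 0.999 = 1.086
A has the higher sensitivity.

Δd' = 1.09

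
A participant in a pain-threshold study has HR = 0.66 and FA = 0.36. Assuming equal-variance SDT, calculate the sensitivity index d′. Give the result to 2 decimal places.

z(H) = 0.412
z(FA) = -0.358
d' = z(H) − z(FA) = 0.412 − (-0.358) = 0.770

d′ = 0.77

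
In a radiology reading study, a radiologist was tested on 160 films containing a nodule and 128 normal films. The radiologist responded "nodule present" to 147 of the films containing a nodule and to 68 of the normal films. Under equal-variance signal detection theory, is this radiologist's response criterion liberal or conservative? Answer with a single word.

liberal

z(H) = 1.397, z(FA) = 0.078
c = −½·(z(H) + z(FA)) = -0.7375
c < 0 → liberal criterion (biased toward responding “yes”).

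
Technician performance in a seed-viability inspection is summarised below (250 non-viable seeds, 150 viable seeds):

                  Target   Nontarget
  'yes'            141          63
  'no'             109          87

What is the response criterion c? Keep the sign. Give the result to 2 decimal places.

c = 0.02

H = 141/250 = 0.5640
FA = 63/150 = 0.4200
Φ⁻¹(H) = 0.1611
Φ⁻¹(FA) = -0.2019
c = −½·[z(H) + z(FA)] = −0.5 × (0.1611 + (-0.2019)) = 0.0204
c > 0: the technician has a conservative response bias.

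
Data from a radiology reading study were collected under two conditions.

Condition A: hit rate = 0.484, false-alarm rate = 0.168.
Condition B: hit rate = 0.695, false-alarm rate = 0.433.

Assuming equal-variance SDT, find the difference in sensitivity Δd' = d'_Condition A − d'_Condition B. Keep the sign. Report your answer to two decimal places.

Condition A: z(0.484) = -0.040, z(0.168) = -0.962, d' = 0.922
Condition B: z(0.695) = 0.510, z(0.433) = -0.169, d' = 0.679
Δd' = d'_Condition A − d'_Condition B = 0.922 − 0.679 = 0.243
Condition A has the higher sensitivity.

Δd' = 0.24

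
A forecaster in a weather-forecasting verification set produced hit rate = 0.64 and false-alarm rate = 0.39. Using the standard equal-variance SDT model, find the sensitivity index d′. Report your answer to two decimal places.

z(0.64) = 0.358, z(0.39) = -0.279
d' = z(H) − z(FA) = 0.358 − (-0.279) = 0.637

d′ = 0.64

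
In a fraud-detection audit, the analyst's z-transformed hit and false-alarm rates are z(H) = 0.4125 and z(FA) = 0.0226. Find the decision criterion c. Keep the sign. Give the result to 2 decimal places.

c = -0.22

c = −½·[z(H) + z(FA)] = −½·(0.4125 + 0.0226) = -0.21755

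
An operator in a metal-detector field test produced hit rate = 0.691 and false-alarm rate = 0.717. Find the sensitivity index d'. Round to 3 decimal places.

z(H) = z(0.691) = 0.4987
z(FA) = z(0.717) = 0.5740
d' = z(H) − z(FA) = 0.4987 − 0.5740 = -0.0753

d' = -0.075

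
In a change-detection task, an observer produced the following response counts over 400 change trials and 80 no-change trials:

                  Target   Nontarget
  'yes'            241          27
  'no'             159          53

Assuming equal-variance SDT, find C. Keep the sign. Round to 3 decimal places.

C = 0.080

H = 241/400 = 0.6025
FA = 27/80 = 0.3375
z(H) = 0.2598
z(FA) = -0.4193
c = −½·[z(H) + z(FA)] = −0.5 × (0.2598 + (-0.4193)) = 0.07975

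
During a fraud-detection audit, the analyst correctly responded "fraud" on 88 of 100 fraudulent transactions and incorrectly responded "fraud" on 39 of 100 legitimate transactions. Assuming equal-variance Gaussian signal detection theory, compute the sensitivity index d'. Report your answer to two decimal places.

d' = 1.45

H = 88/100 = 0.8800
FA = 39/100 = 0.3900
z(H) = z(0.8800) = 1.1750
z(FA) = z(0.3900) = -0.2793
d' = z(H) − z(FA) = 1.1750 − (-0.2793) = 1.4543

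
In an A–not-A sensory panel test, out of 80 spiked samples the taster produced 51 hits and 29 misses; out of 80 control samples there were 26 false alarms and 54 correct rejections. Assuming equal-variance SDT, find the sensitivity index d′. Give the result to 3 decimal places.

H = 51/80 = 0.6375
FA = 26/80 = 0.3250
z(H) = z(0.6375) = 0.3518
z(FA) = z(0.3250) = -0.4538
d' = z(H) − z(FA) = 0.3518 − (-0.4538) = 0.8056

d′ = 0.806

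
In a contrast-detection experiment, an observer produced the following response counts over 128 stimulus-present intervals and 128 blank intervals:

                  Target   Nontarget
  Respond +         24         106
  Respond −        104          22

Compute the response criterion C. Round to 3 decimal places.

C = -0.030

H = 24/128 = 0.1875
FA = 106/128 = 0.8281
Φ⁻¹(H) = -0.8871
Φ⁻¹(FA) = 0.9467
c = −½·[z(H) + z(FA)] = −0.5 × (-0.8871 + 0.9467) = -0.0298
c < 0: the observer has a liberal response bias.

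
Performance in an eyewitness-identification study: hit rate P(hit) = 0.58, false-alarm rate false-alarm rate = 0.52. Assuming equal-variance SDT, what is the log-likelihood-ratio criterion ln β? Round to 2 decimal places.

z(H) = z(0.58) = 0.202
z(FA) = z(0.52) = 0.050
ln β = −½·[z(H)² − z(FA)²] = −0.5 × (0.041 − 0.003) = -0.019

ln β = -0.02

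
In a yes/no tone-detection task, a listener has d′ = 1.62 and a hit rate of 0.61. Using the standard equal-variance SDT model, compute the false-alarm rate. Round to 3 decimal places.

false-alarm rate = 0.090

z(hit rate) = z(0.61) = 0.2793
z(FA) = z(H) − d' = 0.2793 − 1.62 = -1.3407
false-alarm rate = Φ(-1.3407) = 0.0900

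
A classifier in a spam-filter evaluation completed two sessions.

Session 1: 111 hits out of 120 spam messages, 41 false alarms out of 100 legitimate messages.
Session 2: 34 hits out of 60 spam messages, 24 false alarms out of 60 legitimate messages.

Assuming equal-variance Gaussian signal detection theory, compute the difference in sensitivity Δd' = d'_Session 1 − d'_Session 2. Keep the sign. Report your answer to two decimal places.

Session 1: z(0.9250) = 1.440, z(0.4100) = -0.228, d' = 1.668
Session 2: z(0.5667) = 0.168, z(0.4000) = -0.253, d' = 0.421
Δd' = d'_Session 1 − d'_Session 2 = 1.668 − 0.421 = 1.247
Session 1 has the higher sensitivity.

Δd' = 1.25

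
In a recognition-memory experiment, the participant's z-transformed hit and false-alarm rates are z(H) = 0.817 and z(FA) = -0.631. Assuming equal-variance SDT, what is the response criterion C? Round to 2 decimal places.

c = −½·[z(H) + z(FA)] = −½·(0.817 + (-0.631)) = -0.093
c < 0: the participant has a liberal response bias.

C = -0.09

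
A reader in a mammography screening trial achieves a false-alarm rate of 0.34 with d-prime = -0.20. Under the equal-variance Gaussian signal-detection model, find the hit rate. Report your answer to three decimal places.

hit rate = 0.270

z(false-alarm rate) = z(0.34) = -0.4125
z(H) = z(FA) + d' = -0.4125 + (-0.20) = -0.6125
hit rate = Φ(-0.6125) = 0.2701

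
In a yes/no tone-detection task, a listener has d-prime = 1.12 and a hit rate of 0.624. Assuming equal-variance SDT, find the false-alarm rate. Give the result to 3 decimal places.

z(hit rate) = z(0.624) = 0.3160
z(FA) = z(H) − d' = 0.3160 − 1.12 = -0.8040
false-alarm rate = Φ(-0.8040) = 0.2107

false-alarm rate = 0.211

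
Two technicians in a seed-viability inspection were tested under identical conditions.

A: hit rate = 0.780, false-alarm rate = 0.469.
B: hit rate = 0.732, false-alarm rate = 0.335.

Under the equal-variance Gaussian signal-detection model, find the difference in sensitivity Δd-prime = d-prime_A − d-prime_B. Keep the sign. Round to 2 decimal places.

Δd-prime = -0.20

A: z(0.780) = 0.772, z(0.469) = -0.078, d' = 0.850
B: z(0.732) = 0.619, z(0.335) = -0.426, d' = 1.045
Δd' = d'_A − d'_B = 0.850 − 1.045 = -0.195
B has the higher sensitivity.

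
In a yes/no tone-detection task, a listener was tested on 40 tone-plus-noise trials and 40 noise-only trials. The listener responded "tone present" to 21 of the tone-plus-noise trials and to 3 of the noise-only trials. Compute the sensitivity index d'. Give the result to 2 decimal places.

H = 21/40 = 0.5250
FA = 3/40 = 0.0750
z(H) = z(0.5250) = 0.0627
z(FA) = z(0.0750) = -1.4395
d' = z(H) − z(FA) = 0.0627 − (-1.4395) = 1.5022

d' = 1.50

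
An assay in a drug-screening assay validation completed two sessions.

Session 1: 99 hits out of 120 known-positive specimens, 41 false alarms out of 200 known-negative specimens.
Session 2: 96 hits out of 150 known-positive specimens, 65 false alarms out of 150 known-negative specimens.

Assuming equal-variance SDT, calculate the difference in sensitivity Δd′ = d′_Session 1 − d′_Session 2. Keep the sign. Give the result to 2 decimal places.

Session 1: z(0.8250) = 0.935, z(0.2050) = -0.824, d' = 1.759
Session 2: z(0.6400) = 0.358, z(0.4333) = -0.168, d' = 0.526
Δd' = d'_Session 1 − d'_Session 2 = 1.759 − 0.526 = 1.233
Session 1 has the higher sensitivity.

Δd′ = 1.23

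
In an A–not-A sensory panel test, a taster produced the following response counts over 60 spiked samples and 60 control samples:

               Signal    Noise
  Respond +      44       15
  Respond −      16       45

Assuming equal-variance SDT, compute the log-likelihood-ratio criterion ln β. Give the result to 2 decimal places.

H = 44/60 = 0.7333
FA = 15/60 = 0.2500
z(H) = z(0.7333) = 0.623
z(FA) = z(0.2500) = -0.674
ln β = −½·[z(H)² − z(FA)²] = −0.5 × (0.388 − 0.454) = 0.033

ln β = 0.03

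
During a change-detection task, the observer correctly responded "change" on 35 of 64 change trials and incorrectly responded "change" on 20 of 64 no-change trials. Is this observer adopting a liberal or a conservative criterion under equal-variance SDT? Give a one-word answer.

conservative

z(H) = 0.118, z(FA) = -0.489
c = −½·(z(H) + z(FA)) = 0.1855
c > 0 → conservative criterion (biased toward responding “no”).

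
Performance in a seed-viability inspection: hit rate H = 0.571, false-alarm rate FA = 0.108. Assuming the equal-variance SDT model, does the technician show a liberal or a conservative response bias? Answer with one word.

conservative

z(H) = 0.179, z(FA) = -1.237
c = −½·(z(H) + z(FA)) = 0.529
c > 0 → conservative criterion (biased toward responding “no”).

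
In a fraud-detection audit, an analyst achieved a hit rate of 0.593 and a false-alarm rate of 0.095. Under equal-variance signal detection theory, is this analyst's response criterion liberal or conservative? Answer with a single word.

conservative

z(H) = 0.235, z(FA) = -1.311
c = −½·(z(H) + z(FA)) = 0.538
c > 0 → conservative criterion (biased toward responding “no”).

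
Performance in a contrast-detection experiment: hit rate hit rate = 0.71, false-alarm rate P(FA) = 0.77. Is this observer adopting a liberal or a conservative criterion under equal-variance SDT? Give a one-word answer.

z(H) = 0.553, z(FA) = 0.739
c = −½·(z(H) + z(FA)) = -0.646
c < 0 → liberal criterion (biased toward responding “yes”).

liberal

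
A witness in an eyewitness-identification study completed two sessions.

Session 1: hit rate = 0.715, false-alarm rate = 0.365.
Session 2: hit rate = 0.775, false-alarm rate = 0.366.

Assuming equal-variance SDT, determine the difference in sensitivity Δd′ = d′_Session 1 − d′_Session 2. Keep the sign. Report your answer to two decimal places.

Session 1: z(0.715) = 0.568, z(0.365) = -0.345, d' = 0.913
Session 2: z(0.775) = 0.755, z(0.366) = -0.342, d' = 1.097
Δd' = d'_Session 1 − d'_Session 2 = 0.913 − 1.097 = -0.184
Session 2 has the higher sensitivity.

Δd′ = -0.18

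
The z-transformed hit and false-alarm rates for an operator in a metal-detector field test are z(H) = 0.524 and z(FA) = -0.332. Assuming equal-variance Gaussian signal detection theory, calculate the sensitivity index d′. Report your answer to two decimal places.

d' = z(H) − z(FA) = 0.524 − (-0.332) = 0.856

d′ = 0.86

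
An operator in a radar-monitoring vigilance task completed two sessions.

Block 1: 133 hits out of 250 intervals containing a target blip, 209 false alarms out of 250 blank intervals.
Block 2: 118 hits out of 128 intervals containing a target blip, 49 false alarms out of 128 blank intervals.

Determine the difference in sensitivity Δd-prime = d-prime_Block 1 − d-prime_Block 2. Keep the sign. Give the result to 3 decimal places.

Δd-prime = -2.614

Block 1: z(0.5320) = 0.0803, z(0.8360) = 0.9782, d' = -0.8979
Block 2: z(0.9219) = 1.4180, z(0.3828) = -0.2981, d' = 1.7161
Δd' = d'_Block 1 − d'_Block 2 = -0.8979 − 1.7161 = -2.6140
Block 2 has the higher sensitivity.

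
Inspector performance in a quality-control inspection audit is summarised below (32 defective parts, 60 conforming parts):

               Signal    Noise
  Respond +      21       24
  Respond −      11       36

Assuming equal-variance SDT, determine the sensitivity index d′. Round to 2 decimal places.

d′ = 0.66

H = 21/32 = 0.6562
FA = 24/60 = 0.4000
z(H) = 0.4021
z(FA) = -0.2533
d' = z(H) − z(FA) = 0.4021 − (-0.2533) = 0.6554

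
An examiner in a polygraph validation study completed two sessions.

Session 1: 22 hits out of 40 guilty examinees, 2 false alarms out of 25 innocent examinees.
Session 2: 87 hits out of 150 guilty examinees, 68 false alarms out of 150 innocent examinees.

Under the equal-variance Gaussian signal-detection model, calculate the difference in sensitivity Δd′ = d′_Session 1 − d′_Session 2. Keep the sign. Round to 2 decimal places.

Δd′ = 1.21

Session 1: z(0.5500) = 0.126, z(0.0800) = -1.405, d' = 1.531
Session 2: z(0.5800) = 0.202, z(0.4533) = -0.117, d' = 0.319
Δd' = d'_Session 1 − d'_Session 2 = 1.531 − 0.319 = 1.212
Session 1 has the higher sensitivity.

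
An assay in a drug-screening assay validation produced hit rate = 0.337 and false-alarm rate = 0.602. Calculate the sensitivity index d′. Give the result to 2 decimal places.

d′ = -0.68

Φ⁻¹(0.337) = -0.4207, Φ⁻¹(0.602) = 0.2585
d' = z(H) − z(FA) = -0.4207 − 0.2585 = -0.6792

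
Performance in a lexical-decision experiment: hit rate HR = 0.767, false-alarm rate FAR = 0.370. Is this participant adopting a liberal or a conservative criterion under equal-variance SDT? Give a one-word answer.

z(H) = 0.729, z(FA) = -0.332
c = −½·(z(H) + z(FA)) = -0.1985
c < 0 → liberal criterion (biased toward responding “yes”).

liberal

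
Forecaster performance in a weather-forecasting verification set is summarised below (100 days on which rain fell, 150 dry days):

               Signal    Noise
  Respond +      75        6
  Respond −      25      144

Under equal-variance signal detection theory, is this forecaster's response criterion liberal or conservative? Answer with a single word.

z(H) = 0.674, z(FA) = -1.751
c = −½·(z(H) + z(FA)) = 0.5385
c > 0 → conservative criterion (biased toward responding “no”).

conservative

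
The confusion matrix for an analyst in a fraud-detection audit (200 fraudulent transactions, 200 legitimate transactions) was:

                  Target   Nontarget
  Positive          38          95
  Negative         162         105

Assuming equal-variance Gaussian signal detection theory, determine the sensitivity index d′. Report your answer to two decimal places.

d′ = -0.82

H = 38/200 = 0.1900
FA = 95/200 = 0.4750
z(H) = -0.8779
z(FA) = -0.0627
d' = z(H) − z(FA) = -0.8779 − (-0.0627) = -0.8152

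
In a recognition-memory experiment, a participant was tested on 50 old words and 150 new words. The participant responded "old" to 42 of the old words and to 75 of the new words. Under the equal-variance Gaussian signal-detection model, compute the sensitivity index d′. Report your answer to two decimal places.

d′ = 0.99

H = 42/50 = 0.8400
FA = 75/150 = 0.5000
z(H) = 0.994
z(FA) = 0.000
d' = z(H) − z(FA) = 0.994 − 0.000 = 0.994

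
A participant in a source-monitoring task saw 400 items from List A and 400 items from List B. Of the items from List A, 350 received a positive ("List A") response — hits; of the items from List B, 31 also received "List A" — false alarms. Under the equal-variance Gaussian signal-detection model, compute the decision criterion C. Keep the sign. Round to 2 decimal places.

C = 0.14

H = 350/400 = 0.8750
FA = 31/400 = 0.0775
z(H) = z(0.8750) = 1.1503
z(FA) = z(0.0775) = -1.4221
c = −½·[z(H) + z(FA)] = −0.5 × (1.1503 + (-1.4221)) = 0.1359
c > 0: the participant has a conservative response bias.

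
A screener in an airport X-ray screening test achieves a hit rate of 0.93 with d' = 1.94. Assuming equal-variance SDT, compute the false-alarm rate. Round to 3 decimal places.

false-alarm rate = 0.321

z(hit rate) = z(0.93) = 1.4758
z(FA) = z(H) − d' = 1.4758 − 1.94 = -0.4642
false-alarm rate = Φ(-0.4642) = 0.3213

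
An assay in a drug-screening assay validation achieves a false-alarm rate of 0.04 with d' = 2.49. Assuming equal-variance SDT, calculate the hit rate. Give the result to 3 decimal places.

z(false-alarm rate) = z(0.04) = -1.7507
z(H) = z(FA) + d' = -1.7507 + 2.49 = 0.7393
hit rate = Φ(0.7393) = 0.7701

hit rate = 0.770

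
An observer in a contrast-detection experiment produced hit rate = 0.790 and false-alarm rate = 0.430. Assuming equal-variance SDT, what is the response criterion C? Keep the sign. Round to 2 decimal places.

C = -0.32

z(H) = z(0.790) = 0.8064
z(FA) = z(0.430) = -0.1764
c = −½·[z(H) + z(FA)] = −0.5 × (0.8064 + (-0.1764)) = -0.3150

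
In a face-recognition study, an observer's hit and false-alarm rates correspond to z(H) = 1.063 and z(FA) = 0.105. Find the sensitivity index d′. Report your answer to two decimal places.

d' = z(H) − z(FA) = 1.063 − 0.105 = 0.958

d′ = 0.96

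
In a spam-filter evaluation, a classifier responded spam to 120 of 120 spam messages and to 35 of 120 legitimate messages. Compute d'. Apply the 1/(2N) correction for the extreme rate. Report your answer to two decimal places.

The hit rate is 120/120 = 1, so apply the 1/(2N) correction: H → 1 − 1/(2·120) = 0.99583.
z(H) = z(0.99583) = 2.638
z(FA) = z(0.29167) = -0.549
d' = 2.638 − (-0.549) = 3.187

d' = 3.19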